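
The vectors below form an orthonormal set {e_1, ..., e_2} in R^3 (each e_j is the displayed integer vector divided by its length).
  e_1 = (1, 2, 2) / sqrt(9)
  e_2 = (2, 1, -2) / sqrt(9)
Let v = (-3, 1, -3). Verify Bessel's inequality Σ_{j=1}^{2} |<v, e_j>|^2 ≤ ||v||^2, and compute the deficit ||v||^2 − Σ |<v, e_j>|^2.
Σ |<v, e_j>|^2 = 50/9; ||v||^2 = 19; deficit = 121/9

Write each e_j = u_j / sqrt(<u_j, u_j>) where u_j is the displayed integer vector. Then <v, e_j> = <v, u_j> / sqrt(<u_j, u_j>), so |<v, e_j>|^2 = <v, u_j>^2 / <u_j, u_j>.
Coefficients: <v, e_1> = -7/sqrt(9), <v, e_2> = 1/sqrt(9).
Square and sum: Σ |<v, e_j>|^2 = 50/9.
Compute ||v||^2 = v·v = 19.
Deficit = 19 − 50/9 = 121/9 ≥ 0, confirming Bessel's inequality. (The deficit equals ||v − Σ <v,e_j> e_j||^2, the squared distance from v to span{e_j}.)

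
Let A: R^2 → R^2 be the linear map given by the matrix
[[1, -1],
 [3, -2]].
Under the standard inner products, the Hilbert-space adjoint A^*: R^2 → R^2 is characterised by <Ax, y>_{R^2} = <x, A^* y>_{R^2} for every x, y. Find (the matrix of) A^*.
A^* = A^T =
[[1, 3],
 [-1, -2]]

For real matrices with standard dot products, the defining identity <Ax, y> = <x, A^* y> gives (Ax)^T y = x^T (A^*) y, i.e. x^T A^T y = x^T (A^*) y. Since this holds for all x, y, we must have A^* = A^T. Therefore
A^* =
[[1, 3],
 [-1, -2]].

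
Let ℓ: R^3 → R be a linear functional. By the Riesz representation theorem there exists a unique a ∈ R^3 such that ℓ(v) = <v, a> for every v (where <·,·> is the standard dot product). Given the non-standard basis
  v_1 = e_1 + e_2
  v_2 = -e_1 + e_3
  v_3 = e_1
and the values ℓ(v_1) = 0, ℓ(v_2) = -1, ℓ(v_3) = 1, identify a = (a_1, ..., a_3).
a = (1, -1, 0)

Write a = (a_1, ..., a_3) in the standard basis. For each basis vector v_i, ℓ(v_i) = <v_i, a> is a linear equation in the a_j's. Collect the n equations into a matrix system V a = ℓ, where row i of V is v_i (expressed in the standard basis). Since V is invertible (lower-triangular with 1s on the diagonal, up to permutation), solve by back-substitution:
  V =
[[1, 1, 0],
 [-1, 0, 1],
 [1, 0, 0]]
  V a = (0, -1, 1)
Solving gives a = (1, -1, 0).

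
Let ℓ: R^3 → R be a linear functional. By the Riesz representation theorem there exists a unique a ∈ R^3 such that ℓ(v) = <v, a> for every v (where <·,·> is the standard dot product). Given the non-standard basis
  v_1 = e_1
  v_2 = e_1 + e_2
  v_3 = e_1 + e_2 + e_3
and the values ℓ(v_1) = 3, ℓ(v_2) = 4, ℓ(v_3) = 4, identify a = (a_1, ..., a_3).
a = (3, 1, 0)

Write a = (a_1, ..., a_3) in the standard basis. For each basis vector v_i, ℓ(v_i) = <v_i, a> is a linear equation in the a_j's. Collect the n equations into a matrix system V a = ℓ, where row i of V is v_i (expressed in the standard basis). Since V is invertible (lower-triangular with 1s on the diagonal, up to permutation), solve by back-substitution:
  V =
[[1, 0, 0],
 [1, 1, 0],
 [1, 1, 1]]
  V a = (3, 4, 4)
Solving gives a = (3, 1, 0).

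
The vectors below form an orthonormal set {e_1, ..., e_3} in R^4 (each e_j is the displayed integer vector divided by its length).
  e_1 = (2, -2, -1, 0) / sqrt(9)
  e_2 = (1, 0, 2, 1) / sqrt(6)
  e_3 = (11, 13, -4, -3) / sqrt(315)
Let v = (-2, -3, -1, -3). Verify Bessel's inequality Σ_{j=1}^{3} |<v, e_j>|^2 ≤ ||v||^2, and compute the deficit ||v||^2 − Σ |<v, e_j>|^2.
Σ |<v, e_j>|^2 = 3461/210; ||v||^2 = 23; deficit = 1369/210

Write each e_j = u_j / sqrt(<u_j, u_j>) where u_j is the displayed integer vector. Then <v, e_j> = <v, u_j> / sqrt(<u_j, u_j>), so |<v, e_j>|^2 = <v, u_j>^2 / <u_j, u_j>.
Coefficients: <v, e_1> = 3/sqrt(9), <v, e_2> = -7/sqrt(6), <v, e_3> = -48/sqrt(315).
Square and sum: Σ |<v, e_j>|^2 = 3461/210.
Compute ||v||^2 = v·v = 23.
Deficit = 23 − 3461/210 = 1369/210 ≥ 0, confirming Bessel's inequality. (The deficit equals ||v − Σ <v,e_j> e_j||^2, the squared distance from v to span{e_j}.)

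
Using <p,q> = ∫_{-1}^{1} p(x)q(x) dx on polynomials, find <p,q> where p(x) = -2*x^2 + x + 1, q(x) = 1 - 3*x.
<p,q> = -4/3

Expand the product: p(x)·q(x) = 6*x^3 - 5*x^2 - 2*x + 1.
∫_{-1}^{1} of each monomial x^k gives [2/(k+1) if k even, 0 if k odd]. Integrating term-by-term (or equivalently evaluating the antiderivative F(x) = 3*x^4/2 - 5*x^3/3 - x^2 + x at the endpoints):
  F(1) − F(−1) = -1/6 − (7/6) = -4/3.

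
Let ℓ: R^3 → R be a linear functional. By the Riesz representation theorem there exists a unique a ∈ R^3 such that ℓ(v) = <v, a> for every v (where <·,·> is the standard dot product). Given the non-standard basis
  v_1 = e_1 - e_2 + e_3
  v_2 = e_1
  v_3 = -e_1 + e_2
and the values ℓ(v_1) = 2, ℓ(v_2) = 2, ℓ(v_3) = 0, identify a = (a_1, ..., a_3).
a = (2, 2, 2)

Write a = (a_1, ..., a_3) in the standard basis. For each basis vector v_i, ℓ(v_i) = <v_i, a> is a linear equation in the a_j's. Collect the n equations into a matrix system V a = ℓ, where row i of V is v_i (expressed in the standard basis). Since V is invertible (lower-triangular with 1s on the diagonal, up to permutation), solve by back-substitution:
  V =
[[1, -1, 1],
 [1, 0, 0],
 [-1, 1, 0]]
  V a = (2, 2, 0)
Solving gives a = (2, 2, 2).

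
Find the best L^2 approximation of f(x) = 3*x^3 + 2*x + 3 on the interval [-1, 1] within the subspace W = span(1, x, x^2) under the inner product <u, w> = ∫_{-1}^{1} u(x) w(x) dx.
g(x) = 19*x/5 + 3

The best approximation g ∈ W is the orthogonal projection of f onto W. Writing g = a_0 + a_1 x + a_2 x^2, the coefficients solve the normal equations G · a = b where
  G_{ij} = <φ_i, φ_j> and b_i = <f, φ_i>, with φ_0 = 1, φ_1 = x, φ_2 = x^2.
G =
  [2, 0, 2/3]
  [0, 2/3, 0]
  [2/3, 0, 2/5],
b = (6, 38/15, 2).
Solving gives a_0 = 3, a_1 = 19/5, a_2 = 0, so
  g(x) = 19*x/5 + 3.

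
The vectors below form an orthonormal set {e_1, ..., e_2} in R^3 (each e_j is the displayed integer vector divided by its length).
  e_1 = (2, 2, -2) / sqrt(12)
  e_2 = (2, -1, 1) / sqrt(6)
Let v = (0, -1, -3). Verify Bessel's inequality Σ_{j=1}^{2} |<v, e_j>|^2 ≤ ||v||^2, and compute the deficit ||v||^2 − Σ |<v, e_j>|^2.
Σ |<v, e_j>|^2 = 2; ||v||^2 = 10; deficit = 8

Write each e_j = u_j / sqrt(<u_j, u_j>) where u_j is the displayed integer vector. Then <v, e_j> = <v, u_j> / sqrt(<u_j, u_j>), so |<v, e_j>|^2 = <v, u_j>^2 / <u_j, u_j>.
Coefficients: <v, e_1> = 4/sqrt(12), <v, e_2> = -2/sqrt(6).
Square and sum: Σ |<v, e_j>|^2 = 2.
Compute ||v||^2 = v·v = 10.
Deficit = 10 − 2 = 8 ≥ 0, confirming Bessel's inequality. (The deficit equals ||v − Σ <v,e_j> e_j||^2, the squared distance from v to span{e_j}.)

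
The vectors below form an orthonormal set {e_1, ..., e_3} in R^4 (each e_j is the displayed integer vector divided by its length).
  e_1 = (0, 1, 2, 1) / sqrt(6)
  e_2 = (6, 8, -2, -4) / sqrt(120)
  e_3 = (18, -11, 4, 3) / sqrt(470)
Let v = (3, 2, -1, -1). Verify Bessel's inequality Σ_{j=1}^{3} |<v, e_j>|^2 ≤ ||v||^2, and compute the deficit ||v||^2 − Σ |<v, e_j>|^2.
Σ |<v, e_j>|^2 = 697/47; ||v||^2 = 15; deficit = 8/47

Write each e_j = u_j / sqrt(<u_j, u_j>) where u_j is the displayed integer vector. Then <v, e_j> = <v, u_j> / sqrt(<u_j, u_j>), so |<v, e_j>|^2 = <v, u_j>^2 / <u_j, u_j>.
Coefficients: <v, e_1> = -1/sqrt(6), <v, e_2> = 40/sqrt(120), <v, e_3> = 25/sqrt(470).
Square and sum: Σ |<v, e_j>|^2 = 697/47.
Compute ||v||^2 = v·v = 15.
Deficit = 15 − 697/47 = 8/47 ≥ 0, confirming Bessel's inequality. (The deficit equals ||v − Σ <v,e_j> e_j||^2, the squared distance from v to span{e_j}.)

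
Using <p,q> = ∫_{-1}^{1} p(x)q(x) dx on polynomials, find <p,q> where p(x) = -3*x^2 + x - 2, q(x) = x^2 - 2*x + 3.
<p,q> = -328/15

Expand the product: p(x)·q(x) = -3*x^4 + 7*x^3 - 13*x^2 + 7*x - 6.
∫_{-1}^{1} of each monomial x^k gives [2/(k+1) if k even, 0 if k odd]. Integrating term-by-term (or equivalently evaluating the antiderivative F(x) = -3*x^5/5 + 7*x^4/4 - 13*x^3/3 + 7*x^2/2 - 6*x at the endpoints):
  F(1) − F(−1) = -341/60 − (971/60) = -328/15.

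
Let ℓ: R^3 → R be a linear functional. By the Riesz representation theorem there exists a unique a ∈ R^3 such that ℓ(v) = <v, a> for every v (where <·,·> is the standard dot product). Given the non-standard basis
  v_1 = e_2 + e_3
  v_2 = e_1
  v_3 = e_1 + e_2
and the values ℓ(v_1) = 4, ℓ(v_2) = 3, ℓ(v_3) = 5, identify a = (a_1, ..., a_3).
a = (3, 2, 2)

Write a = (a_1, ..., a_3) in the standard basis. For each basis vector v_i, ℓ(v_i) = <v_i, a> is a linear equation in the a_j's. Collect the n equations into a matrix system V a = ℓ, where row i of V is v_i (expressed in the standard basis). Since V is invertible (lower-triangular with 1s on the diagonal, up to permutation), solve by back-substitution:
  V =
[[0, 1, 1],
 [1, 0, 0],
 [1, 1, 0]]
  V a = (4, 3, 5)
Solving gives a = (3, 2, 2).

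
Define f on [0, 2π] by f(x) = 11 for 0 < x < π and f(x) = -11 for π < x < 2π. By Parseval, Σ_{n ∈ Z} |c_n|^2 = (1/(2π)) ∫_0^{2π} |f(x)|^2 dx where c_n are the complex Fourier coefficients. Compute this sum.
Σ |c_n|^2 = 121

Parseval equates the L^2 energy of f (normalised by 1/(2π)) with the ℓ^2 sum of its Fourier coefficients: (1/(2π)) ∫_0^{2π} |f|^2 = Σ |c_n|^2.
Compute the left side: (1/(2π)) [∫_0^π 11^2 dx + ∫_π^{2π} (-11)^2 dx] = (1/(2π)) · (121π + 121π) = (121 + 121)/2 = 121.
So Σ_{n ∈ Z} |c_n|^2 = 121.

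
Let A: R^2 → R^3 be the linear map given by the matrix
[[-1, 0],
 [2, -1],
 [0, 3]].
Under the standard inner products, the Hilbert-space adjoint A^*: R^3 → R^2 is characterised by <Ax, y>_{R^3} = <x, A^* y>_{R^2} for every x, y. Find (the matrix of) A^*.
A^* = A^T =
[[-1, 2, 0],
 [0, -1, 3]]

For real matrices with standard dot products, the defining identity <Ax, y> = <x, A^* y> gives (Ax)^T y = x^T (A^*) y, i.e. x^T A^T y = x^T (A^*) y. Since this holds for all x, y, we must have A^* = A^T. Therefore
A^* =
[[-1, 2, 0],
 [0, -1, 3]].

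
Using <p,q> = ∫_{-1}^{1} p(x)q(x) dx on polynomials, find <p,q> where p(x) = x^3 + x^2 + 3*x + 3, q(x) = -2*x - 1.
<p,q> = -172/15

Expand the product: p(x)·q(x) = -2*x^4 - 3*x^3 - 7*x^2 - 9*x - 3.
∫_{-1}^{1} of each monomial x^k gives [2/(k+1) if k even, 0 if k odd]. Integrating term-by-term (or equivalently evaluating the antiderivative F(x) = -2*x^5/5 - 3*x^4/4 - 7*x^3/3 - 9*x^2/2 - 3*x at the endpoints):
  F(1) − F(−1) = -659/60 − (29/60) = -172/15.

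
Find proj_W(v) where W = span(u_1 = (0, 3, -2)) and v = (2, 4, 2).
proj_W(v) = (0, 24/13, -16/13)

Set up U = [u_1 | ... | u_1] ∈ R^(3×1). The projector onto W = col(U) is P = U (U^T U)^(-1) U^T.
Compute U^T U =
  [13],
and U^T v = (8).
Solve U^T U · c = U^T v for the coefficients: c = (8/13). The projection is proj_W(v) = U c.
Check: (v - proj_W(v)) · u_1 = 0  (should be 0).
Result: proj_W(v) = (0, 24/13, -16/13).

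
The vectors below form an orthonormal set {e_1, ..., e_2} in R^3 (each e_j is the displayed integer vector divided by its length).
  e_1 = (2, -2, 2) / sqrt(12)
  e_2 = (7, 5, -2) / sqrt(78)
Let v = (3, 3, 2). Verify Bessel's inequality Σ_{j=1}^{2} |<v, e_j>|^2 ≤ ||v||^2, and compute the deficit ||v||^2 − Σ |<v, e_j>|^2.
Σ |<v, e_j>|^2 = 188/13; ||v||^2 = 22; deficit = 98/13

Write each e_j = u_j / sqrt(<u_j, u_j>) where u_j is the displayed integer vector. Then <v, e_j> = <v, u_j> / sqrt(<u_j, u_j>), so |<v, e_j>|^2 = <v, u_j>^2 / <u_j, u_j>.
Coefficients: <v, e_1> = 4/sqrt(12), <v, e_2> = 32/sqrt(78).
Square and sum: Σ |<v, e_j>|^2 = 188/13.
Compute ||v||^2 = v·v = 22.
Deficit = 22 − 188/13 = 98/13 ≥ 0, confirming Bessel's inequality. (The deficit equals ||v − Σ <v,e_j> e_j||^2, the squared distance from v to span{e_j}.)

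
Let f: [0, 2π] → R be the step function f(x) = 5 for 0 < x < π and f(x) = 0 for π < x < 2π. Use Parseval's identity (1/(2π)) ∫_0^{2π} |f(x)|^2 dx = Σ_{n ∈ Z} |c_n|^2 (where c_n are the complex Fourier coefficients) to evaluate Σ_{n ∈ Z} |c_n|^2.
Σ |c_n|^2 = 25/2

Parseval equates the L^2 energy of f (normalised by 1/(2π)) with the ℓ^2 sum of its Fourier coefficients: (1/(2π)) ∫_0^{2π} |f|^2 = Σ |c_n|^2.
Compute the left side: (1/(2π)) [∫_0^π 5^2 dx + ∫_π^{2π} 0^2 dx] = (1/(2π)) · (25π + 0π) = (25 + 0)/2 = 25/2.
So Σ_{n ∈ Z} |c_n|^2 = 25/2.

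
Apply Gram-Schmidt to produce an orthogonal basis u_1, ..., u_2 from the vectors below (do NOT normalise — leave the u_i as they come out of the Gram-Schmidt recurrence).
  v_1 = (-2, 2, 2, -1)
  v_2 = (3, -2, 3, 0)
Orthogonal basis:
  u_1 = (-2, 2, 2, -1)
  u_2 = (31/13, -18/13, 47/13, -4/13)

Apply the Gram-Schmidt recurrence
  u_1 = v_1
  u_i = v_i − Σ_{j<i} ((v_i · u_j) / (u_j · u_j)) · u_j.

Step by step this gives:
  u_1 = (-2, 2, 2, -1)
  u_2 = (31/13, -18/13, 47/13, -4/13)

Orthogonality check:
  u_2 · u_1 = 0 (should be 0)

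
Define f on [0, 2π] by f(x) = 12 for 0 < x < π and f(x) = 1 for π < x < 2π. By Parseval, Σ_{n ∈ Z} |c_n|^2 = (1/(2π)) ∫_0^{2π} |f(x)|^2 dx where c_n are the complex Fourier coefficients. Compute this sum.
Σ |c_n|^2 = 145/2

Parseval equates the L^2 energy of f (normalised by 1/(2π)) with the ℓ^2 sum of its Fourier coefficients: (1/(2π)) ∫_0^{2π} |f|^2 = Σ |c_n|^2.
Compute the left side: (1/(2π)) [∫_0^π 12^2 dx + ∫_π^{2π} 1^2 dx] = (1/(2π)) · (144π + 1π) = (144 + 1)/2 = 145/2.
So Σ_{n ∈ Z} |c_n|^2 = 145/2.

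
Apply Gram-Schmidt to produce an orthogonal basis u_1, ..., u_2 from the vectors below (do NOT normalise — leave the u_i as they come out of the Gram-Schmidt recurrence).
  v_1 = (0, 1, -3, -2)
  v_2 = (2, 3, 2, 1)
Orthogonal basis:
  u_1 = (0, 1, -3, -2)
  u_2 = (2, 47/14, 13/14, 2/7)

Apply the Gram-Schmidt recurrence
  u_1 = v_1
  u_i = v_i − Σ_{j<i} ((v_i · u_j) / (u_j · u_j)) · u_j.

Step by step this gives:
  u_1 = (0, 1, -3, -2)
  u_2 = (2, 47/14, 13/14, 2/7)

Orthogonality check:
  u_2 · u_1 = 0 (should be 0)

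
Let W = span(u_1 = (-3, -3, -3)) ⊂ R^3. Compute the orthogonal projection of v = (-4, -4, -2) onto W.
proj_W(v) = (-10/3, -10/3, -10/3)

Set up U = [u_1 | ... | u_1] ∈ R^(3×1). The projector onto W = col(U) is P = U (U^T U)^(-1) U^T.
Compute U^T U =
  [27],
and U^T v = (30).
Solve U^T U · c = U^T v for the coefficients: c = (10/9). The projection is proj_W(v) = U c.
Check: (v - proj_W(v)) · u_1 = 0  (should be 0).
Result: proj_W(v) = (-10/3, -10/3, -10/3).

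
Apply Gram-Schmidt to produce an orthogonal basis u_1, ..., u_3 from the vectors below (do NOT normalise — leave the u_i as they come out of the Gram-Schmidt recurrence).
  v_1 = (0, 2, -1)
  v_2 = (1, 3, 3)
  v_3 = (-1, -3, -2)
Orthogonal basis:
  u_1 = (0, 2, -1)
  u_2 = (1, 9/5, 18/5)
  u_3 = (-9/43, 1/43, 2/43)

Apply the Gram-Schmidt recurrence
  u_1 = v_1
  u_i = v_i − Σ_{j<i} ((v_i · u_j) / (u_j · u_j)) · u_j.

Step by step this gives:
  u_1 = (0, 2, -1)
  u_2 = (1, 9/5, 18/5)
  u_3 = (-9/43, 1/43, 2/43)

Orthogonality check:
  u_2 · u_1 = 0 (should be 0)
  u_3 · u_1 = 0 (should be 0)
  u_3 · u_2 = 0 (should be 0)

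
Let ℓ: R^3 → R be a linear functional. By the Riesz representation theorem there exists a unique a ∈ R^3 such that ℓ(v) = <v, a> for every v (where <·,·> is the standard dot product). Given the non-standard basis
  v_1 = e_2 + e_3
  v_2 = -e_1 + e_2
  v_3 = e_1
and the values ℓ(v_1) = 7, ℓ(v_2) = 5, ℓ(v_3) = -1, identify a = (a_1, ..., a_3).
a = (-1, 4, 3)

Write a = (a_1, ..., a_3) in the standard basis. For each basis vector v_i, ℓ(v_i) = <v_i, a> is a linear equation in the a_j's. Collect the n equations into a matrix system V a = ℓ, where row i of V is v_i (expressed in the standard basis). Since V is invertible (lower-triangular with 1s on the diagonal, up to permutation), solve by back-substitution:
  V =
[[0, 1, 1],
 [-1, 1, 0],
 [1, 0, 0]]
  V a = (7, 5, -1)
Solving gives a = (-1, 4, 3).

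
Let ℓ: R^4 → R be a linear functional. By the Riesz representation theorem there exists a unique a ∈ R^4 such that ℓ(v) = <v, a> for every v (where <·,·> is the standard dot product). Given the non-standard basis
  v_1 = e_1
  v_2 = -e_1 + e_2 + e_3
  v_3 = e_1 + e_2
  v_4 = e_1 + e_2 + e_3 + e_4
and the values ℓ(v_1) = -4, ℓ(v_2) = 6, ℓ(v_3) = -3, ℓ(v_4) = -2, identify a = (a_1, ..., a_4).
a = (-4, 1, 1, 0)

Write a = (a_1, ..., a_4) in the standard basis. For each basis vector v_i, ℓ(v_i) = <v_i, a> is a linear equation in the a_j's. Collect the n equations into a matrix system V a = ℓ, where row i of V is v_i (expressed in the standard basis). Since V is invertible (lower-triangular with 1s on the diagonal, up to permutation), solve by back-substitution:
  V =
[[1, 0, 0, 0],
 [-1, 1, 1, 0],
 [1, 1, 0, 0],
 [1, 1, 1, 1]]
  V a = (-4, 6, -3, -2)
Solving gives a = (-4, 1, 1, 0).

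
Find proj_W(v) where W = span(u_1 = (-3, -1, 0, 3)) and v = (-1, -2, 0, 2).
proj_W(v) = (-33/19, -11/19, 0, 33/19)

Set up U = [u_1 | ... | u_1] ∈ R^(4×1). The projector onto W = col(U) is P = U (U^T U)^(-1) U^T.
Compute U^T U =
  [19],
and U^T v = (11).
Solve U^T U · c = U^T v for the coefficients: c = (11/19). The projection is proj_W(v) = U c.
Check: (v - proj_W(v)) · u_1 = 0  (should be 0).
Result: proj_W(v) = (-33/19, -11/19, 0, 33/19).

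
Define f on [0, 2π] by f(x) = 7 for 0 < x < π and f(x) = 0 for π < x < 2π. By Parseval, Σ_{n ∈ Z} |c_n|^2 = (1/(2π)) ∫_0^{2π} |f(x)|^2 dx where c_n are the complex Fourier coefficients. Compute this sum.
Σ |c_n|^2 = 49/2

Parseval equates the L^2 energy of f (normalised by 1/(2π)) with the ℓ^2 sum of its Fourier coefficients: (1/(2π)) ∫_0^{2π} |f|^2 = Σ |c_n|^2.
Compute the left side: (1/(2π)) [∫_0^π 7^2 dx + ∫_π^{2π} 0^2 dx] = (1/(2π)) · (49π + 0π) = (49 + 0)/2 = 49/2.
So Σ_{n ∈ Z} |c_n|^2 = 49/2.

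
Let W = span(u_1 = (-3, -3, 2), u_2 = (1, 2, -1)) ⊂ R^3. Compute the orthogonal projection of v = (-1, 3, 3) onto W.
proj_W(v) = (-2, 2, 0)

Set up U = [u_1 | ... | u_2] ∈ R^(3×2). The projector onto W = col(U) is P = U (U^T U)^(-1) U^T.
Compute U^T U =
  [22, -11]
  [-11, 6],
and U^T v = (0, 2).
Solve U^T U · c = U^T v for the coefficients: c = (2, 4). The projection is proj_W(v) = U c.
Check: (v - proj_W(v)) · u_1 = 0  (should be 0).
Check: (v - proj_W(v)) · u_2 = 0  (should be 0).
Result: proj_W(v) = (-2, 2, 0).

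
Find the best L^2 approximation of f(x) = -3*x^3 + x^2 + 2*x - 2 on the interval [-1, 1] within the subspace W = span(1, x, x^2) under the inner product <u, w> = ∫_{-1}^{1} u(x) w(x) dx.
g(x) = x^2 + x/5 - 2

The best approximation g ∈ W is the orthogonal projection of f onto W. Writing g = a_0 + a_1 x + a_2 x^2, the coefficients solve the normal equations G · a = b where
  G_{ij} = <φ_i, φ_j> and b_i = <f, φ_i>, with φ_0 = 1, φ_1 = x, φ_2 = x^2.
G =
  [2, 0, 2/3]
  [0, 2/3, 0]
  [2/3, 0, 2/5],
b = (-10/3, 2/15, -14/15).
Solving gives a_0 = -2, a_1 = 1/5, a_2 = 1, so
  g(x) = x^2 + x/5 - 2.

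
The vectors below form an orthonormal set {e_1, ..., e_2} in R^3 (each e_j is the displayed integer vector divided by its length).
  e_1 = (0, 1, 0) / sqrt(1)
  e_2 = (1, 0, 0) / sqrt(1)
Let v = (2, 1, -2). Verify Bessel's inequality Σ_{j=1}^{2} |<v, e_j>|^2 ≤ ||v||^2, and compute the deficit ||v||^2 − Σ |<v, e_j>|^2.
Σ |<v, e_j>|^2 = 5; ||v||^2 = 9; deficit = 4

Write each e_j = u_j / sqrt(<u_j, u_j>) where u_j is the displayed integer vector. Then <v, e_j> = <v, u_j> / sqrt(<u_j, u_j>), so |<v, e_j>|^2 = <v, u_j>^2 / <u_j, u_j>.
Coefficients: <v, e_1> = 1/sqrt(1), <v, e_2> = 2/sqrt(1).
Square and sum: Σ |<v, e_j>|^2 = 5.
Compute ||v||^2 = v·v = 9.
Deficit = 9 − 5 = 4 ≥ 0, confirming Bessel's inequality. (The deficit equals ||v − Σ <v,e_j> e_j||^2, the squared distance from v to span{e_j}.)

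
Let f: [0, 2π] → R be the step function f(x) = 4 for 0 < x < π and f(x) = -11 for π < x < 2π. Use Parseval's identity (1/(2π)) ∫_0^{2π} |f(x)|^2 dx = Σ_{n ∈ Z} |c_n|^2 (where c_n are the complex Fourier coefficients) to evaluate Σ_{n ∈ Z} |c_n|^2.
Σ |c_n|^2 = 137/2

Parseval equates the L^2 energy of f (normalised by 1/(2π)) with the ℓ^2 sum of its Fourier coefficients: (1/(2π)) ∫_0^{2π} |f|^2 = Σ |c_n|^2.
Compute the left side: (1/(2π)) [∫_0^π 4^2 dx + ∫_π^{2π} (-11)^2 dx] = (1/(2π)) · (16π + 121π) = (16 + 121)/2 = 137/2.
So Σ_{n ∈ Z} |c_n|^2 = 137/2.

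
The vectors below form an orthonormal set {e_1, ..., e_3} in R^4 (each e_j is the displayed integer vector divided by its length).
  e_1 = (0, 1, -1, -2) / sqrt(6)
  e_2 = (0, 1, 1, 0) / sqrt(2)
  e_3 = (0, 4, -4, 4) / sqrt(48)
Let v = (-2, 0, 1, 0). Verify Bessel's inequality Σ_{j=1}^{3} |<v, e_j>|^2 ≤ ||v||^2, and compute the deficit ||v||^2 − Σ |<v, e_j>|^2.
Σ |<v, e_j>|^2 = 1; ||v||^2 = 5; deficit = 4

Write each e_j = u_j / sqrt(<u_j, u_j>) where u_j is the displayed integer vector. Then <v, e_j> = <v, u_j> / sqrt(<u_j, u_j>), so |<v, e_j>|^2 = <v, u_j>^2 / <u_j, u_j>.
Coefficients: <v, e_1> = -1/sqrt(6), <v, e_2> = 1/sqrt(2), <v, e_3> = -4/sqrt(48).
Square and sum: Σ |<v, e_j>|^2 = 1.
Compute ||v||^2 = v·v = 5.
Deficit = 5 − 1 = 4 ≥ 0, confirming Bessel's inequality. (The deficit equals ||v − Σ <v,e_j> e_j||^2, the squared distance from v to span{e_j}.)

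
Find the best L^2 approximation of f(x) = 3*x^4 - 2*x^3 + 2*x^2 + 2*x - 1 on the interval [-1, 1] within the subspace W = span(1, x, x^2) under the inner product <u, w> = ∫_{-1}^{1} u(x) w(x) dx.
g(x) = 32*x^2/7 + 4*x/5 - 44/35

The best approximation g ∈ W is the orthogonal projection of f onto W. Writing g = a_0 + a_1 x + a_2 x^2, the coefficients solve the normal equations G · a = b where
  G_{ij} = <φ_i, φ_j> and b_i = <f, φ_i>, with φ_0 = 1, φ_1 = x, φ_2 = x^2.
G =
  [2, 0, 2/3]
  [0, 2/3, 0]
  [2/3, 0, 2/5],
b = (8/15, 8/15, 104/105).
Solving gives a_0 = -44/35, a_1 = 4/5, a_2 = 32/7, so
  g(x) = 32*x^2/7 + 4*x/5 - 44/35.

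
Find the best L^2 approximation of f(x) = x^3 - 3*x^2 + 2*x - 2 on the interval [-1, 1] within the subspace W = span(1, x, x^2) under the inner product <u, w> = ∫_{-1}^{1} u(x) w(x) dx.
g(x) = -3*x^2 + 13*x/5 - 2

The best approximation g ∈ W is the orthogonal projection of f onto W. Writing g = a_0 + a_1 x + a_2 x^2, the coefficients solve the normal equations G · a = b where
  G_{ij} = <φ_i, φ_j> and b_i = <f, φ_i>, with φ_0 = 1, φ_1 = x, φ_2 = x^2.
G =
  [2, 0, 2/3]
  [0, 2/3, 0]
  [2/3, 0, 2/5],
b = (-6, 26/15, -38/15).
Solving gives a_0 = -2, a_1 = 13/5, a_2 = -3, so
  g(x) = -3*x^2 + 13*x/5 - 2.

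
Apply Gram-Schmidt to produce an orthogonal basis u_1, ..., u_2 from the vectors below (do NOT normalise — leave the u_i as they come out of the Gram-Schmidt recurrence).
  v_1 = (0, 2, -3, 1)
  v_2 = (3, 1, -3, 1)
Orthogonal basis:
  u_1 = (0, 2, -3, 1)
  u_2 = (3, -5/7, -3/7, 1/7)

Apply the Gram-Schmidt recurrence
  u_1 = v_1
  u_i = v_i − Σ_{j<i} ((v_i · u_j) / (u_j · u_j)) · u_j.

Step by step this gives:
  u_1 = (0, 2, -3, 1)
  u_2 = (3, -5/7, -3/7, 1/7)

Orthogonality check:
  u_2 · u_1 = 0 (should be 0)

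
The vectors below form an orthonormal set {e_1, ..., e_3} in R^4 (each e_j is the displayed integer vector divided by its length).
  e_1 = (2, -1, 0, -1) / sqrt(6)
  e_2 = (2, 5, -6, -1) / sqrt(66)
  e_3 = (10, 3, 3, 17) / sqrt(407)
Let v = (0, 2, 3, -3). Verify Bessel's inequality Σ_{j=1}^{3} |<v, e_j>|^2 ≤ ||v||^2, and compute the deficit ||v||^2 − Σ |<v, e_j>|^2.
Σ |<v, e_j>|^2 = 138/37; ||v||^2 = 22; deficit = 676/37

Write each e_j = u_j / sqrt(<u_j, u_j>) where u_j is the displayed integer vector. Then <v, e_j> = <v, u_j> / sqrt(<u_j, u_j>), so |<v, e_j>|^2 = <v, u_j>^2 / <u_j, u_j>.
Coefficients: <v, e_1> = 1/sqrt(6), <v, e_2> = -5/sqrt(66), <v, e_3> = -36/sqrt(407).
Square and sum: Σ |<v, e_j>|^2 = 138/37.
Compute ||v||^2 = v·v = 22.
Deficit = 22 − 138/37 = 676/37 ≥ 0, confirming Bessel's inequality. (The deficit equals ||v − Σ <v,e_j> e_j||^2, the squared distance from v to span{e_j}.)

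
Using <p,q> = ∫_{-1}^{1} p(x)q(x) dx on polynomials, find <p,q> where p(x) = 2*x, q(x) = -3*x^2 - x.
<p,q> = -4/3

Expand the product: p(x)·q(x) = -6*x^3 - 2*x^2.
∫_{-1}^{1} of each monomial x^k gives [2/(k+1) if k even, 0 if k odd]. Integrating term-by-term (or equivalently evaluating the antiderivative F(x) = -3*x^4/2 - 2*x^3/3 at the endpoints):
  F(1) − F(−1) = -13/6 − (-5/6) = -4/3.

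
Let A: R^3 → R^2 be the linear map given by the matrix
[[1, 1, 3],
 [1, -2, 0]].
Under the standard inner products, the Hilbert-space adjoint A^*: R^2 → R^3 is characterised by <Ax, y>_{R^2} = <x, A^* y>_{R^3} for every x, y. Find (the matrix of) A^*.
A^* = A^T =
[[1, 1],
 [1, -2],
 [3, 0]]

For real matrices with standard dot products, the defining identity <Ax, y> = <x, A^* y> gives (Ax)^T y = x^T (A^*) y, i.e. x^T A^T y = x^T (A^*) y. Since this holds for all x, y, we must have A^* = A^T. Therefore
A^* =
[[1, 1],
 [1, -2],
 [3, 0]].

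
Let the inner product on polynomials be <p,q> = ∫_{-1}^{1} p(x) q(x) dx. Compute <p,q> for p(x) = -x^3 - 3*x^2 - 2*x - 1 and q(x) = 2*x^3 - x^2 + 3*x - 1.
<p,q> = -158/105

Expand the product: p(x)·q(x) = -2*x^6 - 5*x^5 - 4*x^4 - 8*x^3 - 2*x^2 - x + 1.
∫_{-1}^{1} of each monomial x^k gives [2/(k+1) if k even, 0 if k odd]. Integrating term-by-term (or equivalently evaluating the antiderivative F(x) = -2*x^7/7 - 5*x^6/6 - 4*x^5/5 - 2*x^4 - 2*x^3/3 - x^2/2 + x at the endpoints):
  F(1) − F(−1) = -143/35 − (-271/105) = -158/105.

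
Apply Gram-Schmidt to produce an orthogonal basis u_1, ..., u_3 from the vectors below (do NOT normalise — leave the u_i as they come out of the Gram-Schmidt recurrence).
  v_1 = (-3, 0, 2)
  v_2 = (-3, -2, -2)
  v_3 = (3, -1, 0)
Orthogonal basis:
  u_1 = (-3, 0, 2)
  u_2 = (-24/13, -2, -36/13)
  u_3 = (24/49, -72/49, 36/49)

Apply the Gram-Schmidt recurrence
  u_1 = v_1
  u_i = v_i − Σ_{j<i} ((v_i · u_j) / (u_j · u_j)) · u_j.

Step by step this gives:
  u_1 = (-3, 0, 2)
  u_2 = (-24/13, -2, -36/13)
  u_3 = (24/49, -72/49, 36/49)

Orthogonality check:
  u_2 · u_1 = 0 (should be 0)
  u_3 · u_1 = 0 (should be 0)
  u_3 · u_2 = 0 (should be 0)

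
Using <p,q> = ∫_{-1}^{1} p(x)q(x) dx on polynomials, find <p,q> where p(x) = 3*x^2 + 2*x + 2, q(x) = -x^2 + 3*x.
<p,q> = 22/15

Expand the product: p(x)·q(x) = -3*x^4 + 7*x^3 + 4*x^2 + 6*x.
∫_{-1}^{1} of each monomial x^k gives [2/(k+1) if k even, 0 if k odd]. Integrating term-by-term (or equivalently evaluating the antiderivative F(x) = -3*x^5/5 + 7*x^4/4 + 4*x^3/3 + 3*x^2 at the endpoints):
  F(1) − F(−1) = 329/60 − (241/60) = 22/15.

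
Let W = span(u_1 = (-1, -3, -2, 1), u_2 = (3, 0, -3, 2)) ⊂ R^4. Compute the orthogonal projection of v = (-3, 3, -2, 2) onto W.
proj_W(v) = (10/61, 3/61, -7/61, 5/61)

Set up U = [u_1 | ... | u_2] ∈ R^(4×2). The projector onto W = col(U) is P = U (U^T U)^(-1) U^T.
Compute U^T U =
  [15, 5]
  [5, 22],
and U^T v = (0, 1).
Solve U^T U · c = U^T v for the coefficients: c = (-1/61, 3/61). The projection is proj_W(v) = U c.
Check: (v - proj_W(v)) · u_1 = 0  (should be 0).
Check: (v - proj_W(v)) · u_2 = 0  (should be 0).
Result: proj_W(v) = (10/61, 3/61, -7/61, 5/61).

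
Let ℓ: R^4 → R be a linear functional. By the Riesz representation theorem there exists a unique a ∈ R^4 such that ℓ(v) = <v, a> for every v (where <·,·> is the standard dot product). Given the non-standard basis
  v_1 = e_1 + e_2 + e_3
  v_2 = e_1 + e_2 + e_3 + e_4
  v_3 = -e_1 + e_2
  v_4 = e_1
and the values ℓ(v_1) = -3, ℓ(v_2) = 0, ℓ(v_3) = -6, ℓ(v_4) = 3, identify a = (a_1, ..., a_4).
a = (3, -3, -3, 3)

Write a = (a_1, ..., a_4) in the standard basis. For each basis vector v_i, ℓ(v_i) = <v_i, a> is a linear equation in the a_j's. Collect the n equations into a matrix system V a = ℓ, where row i of V is v_i (expressed in the standard basis). Since V is invertible (lower-triangular with 1s on the diagonal, up to permutation), solve by back-substitution:
  V =
[[1, 1, 1, 0],
 [1, 1, 1, 1],
 [-1, 1, 0, 0],
 [1, 0, 0, 0]]
  V a = (-3, 0, -6, 3)
Solving gives a = (3, -3, -3, 3).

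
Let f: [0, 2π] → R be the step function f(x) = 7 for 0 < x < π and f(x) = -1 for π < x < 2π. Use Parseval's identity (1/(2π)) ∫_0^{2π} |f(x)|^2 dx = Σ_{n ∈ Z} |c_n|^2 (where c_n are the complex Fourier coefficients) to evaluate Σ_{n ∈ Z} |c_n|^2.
Σ |c_n|^2 = 25

Parseval equates the L^2 energy of f (normalised by 1/(2π)) with the ℓ^2 sum of its Fourier coefficients: (1/(2π)) ∫_0^{2π} |f|^2 = Σ |c_n|^2.
Compute the left side: (1/(2π)) [∫_0^π 7^2 dx + ∫_π^{2π} (-1)^2 dx] = (1/(2π)) · (49π + 1π) = (49 + 1)/2 = 25.
So Σ_{n ∈ Z} |c_n|^2 = 25.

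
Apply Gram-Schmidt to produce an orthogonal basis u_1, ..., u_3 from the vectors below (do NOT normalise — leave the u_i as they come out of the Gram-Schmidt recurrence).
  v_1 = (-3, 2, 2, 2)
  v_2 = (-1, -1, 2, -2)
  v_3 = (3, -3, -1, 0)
Orthogonal basis:
  u_1 = (-3, 2, 2, 2)
  u_2 = (-6/7, -23/21, 40/21, -44/21)
  u_3 = (98/209, -316/209, 177/209, 26/19)

Apply the Gram-Schmidt recurrence
  u_1 = v_1
  u_i = v_i − Σ_{j<i} ((v_i · u_j) / (u_j · u_j)) · u_j.

Step by step this gives:
  u_1 = (-3, 2, 2, 2)
  u_2 = (-6/7, -23/21, 40/21, -44/21)
  u_3 = (98/209, -316/209, 177/209, 26/19)

Orthogonality check:
  u_2 · u_1 = 0 (should be 0)
  u_3 · u_1 = 0 (should be 0)
  u_3 · u_2 = 0 (should be 0)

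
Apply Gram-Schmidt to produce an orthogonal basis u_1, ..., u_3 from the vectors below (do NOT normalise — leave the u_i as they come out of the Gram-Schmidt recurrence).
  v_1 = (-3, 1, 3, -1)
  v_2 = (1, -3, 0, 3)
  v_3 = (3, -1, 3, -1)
Orthogonal basis:
  u_1 = (-3, 1, 3, -1)
  u_2 = (-7/20, -51/20, 27/20, 51/20)
  u_3 = (918/299, -146/299, 816/299, -452/299)

Apply the Gram-Schmidt recurrence
  u_1 = v_1
  u_i = v_i − Σ_{j<i} ((v_i · u_j) / (u_j · u_j)) · u_j.

Step by step this gives:
  u_1 = (-3, 1, 3, -1)
  u_2 = (-7/20, -51/20, 27/20, 51/20)
  u_3 = (918/299, -146/299, 816/299, -452/299)

Orthogonality check:
  u_2 · u_1 = 0 (should be 0)
  u_3 · u_1 = 0 (should be 0)
  u_3 · u_2 = 0 (should be 0)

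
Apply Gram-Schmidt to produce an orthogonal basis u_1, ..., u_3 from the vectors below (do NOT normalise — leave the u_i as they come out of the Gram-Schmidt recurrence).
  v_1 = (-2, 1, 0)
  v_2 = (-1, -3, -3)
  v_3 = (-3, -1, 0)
Orthogonal basis:
  u_1 = (-2, 1, 0)
  u_2 = (-7/5, -14/5, -3)
  u_3 = (-45/94, -45/47, 105/94)

Apply the Gram-Schmidt recurrence
  u_1 = v_1
  u_i = v_i − Σ_{j<i} ((v_i · u_j) / (u_j · u_j)) · u_j.

Step by step this gives:
  u_1 = (-2, 1, 0)
  u_2 = (-7/5, -14/5, -3)
  u_3 = (-45/94, -45/47, 105/94)

Orthogonality check:
  u_2 · u_1 = 0 (should be 0)
  u_3 · u_1 = 0 (should be 0)
  u_3 · u_2 = 0 (should be 0)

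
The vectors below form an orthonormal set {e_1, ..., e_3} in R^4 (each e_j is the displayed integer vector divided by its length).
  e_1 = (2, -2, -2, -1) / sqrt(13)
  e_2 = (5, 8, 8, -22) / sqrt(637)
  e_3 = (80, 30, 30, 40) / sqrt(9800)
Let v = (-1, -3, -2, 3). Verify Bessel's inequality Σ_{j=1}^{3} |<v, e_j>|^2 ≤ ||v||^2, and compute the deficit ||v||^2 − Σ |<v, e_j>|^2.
Σ |<v, e_j>|^2 = 45/2; ||v||^2 = 23; deficit = 1/2

Write each e_j = u_j / sqrt(<u_j, u_j>) where u_j is the displayed integer vector. Then <v, e_j> = <v, u_j> / sqrt(<u_j, u_j>), so |<v, e_j>|^2 = <v, u_j>^2 / <u_j, u_j>.
Coefficients: <v, e_1> = 5/sqrt(13), <v, e_2> = -111/sqrt(637), <v, e_3> = -110/sqrt(9800).
Square and sum: Σ |<v, e_j>|^2 = 45/2.
Compute ||v||^2 = v·v = 23.
Deficit = 23 − 45/2 = 1/2 ≥ 0, confirming Bessel's inequality. (The deficit equals ||v − Σ <v,e_j> e_j||^2, the squared distance from v to span{e_j}.)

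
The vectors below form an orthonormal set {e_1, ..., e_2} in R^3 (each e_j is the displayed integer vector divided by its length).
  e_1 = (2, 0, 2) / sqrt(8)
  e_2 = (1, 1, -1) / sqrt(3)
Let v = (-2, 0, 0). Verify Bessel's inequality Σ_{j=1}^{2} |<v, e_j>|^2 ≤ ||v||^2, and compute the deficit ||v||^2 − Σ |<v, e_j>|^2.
Σ |<v, e_j>|^2 = 10/3; ||v||^2 = 4; deficit = 2/3

Write each e_j = u_j / sqrt(<u_j, u_j>) where u_j is the displayed integer vector. Then <v, e_j> = <v, u_j> / sqrt(<u_j, u_j>), so |<v, e_j>|^2 = <v, u_j>^2 / <u_j, u_j>.
Coefficients: <v, e_1> = -4/sqrt(8), <v, e_2> = -2/sqrt(3).
Square and sum: Σ |<v, e_j>|^2 = 10/3.
Compute ||v||^2 = v·v = 4.
Deficit = 4 − 10/3 = 2/3 ≥ 0, confirming Bessel's inequality. (The deficit equals ||v − Σ <v,e_j> e_j||^2, the squared distance from v to span{e_j}.)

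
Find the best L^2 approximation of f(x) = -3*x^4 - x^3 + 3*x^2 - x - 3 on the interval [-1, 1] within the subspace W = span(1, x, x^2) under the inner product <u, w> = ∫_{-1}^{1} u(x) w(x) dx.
g(x) = 3*x^2/7 - 8*x/5 - 96/35

The best approximation g ∈ W is the orthogonal projection of f onto W. Writing g = a_0 + a_1 x + a_2 x^2, the coefficients solve the normal equations G · a = b where
  G_{ij} = <φ_i, φ_j> and b_i = <f, φ_i>, with φ_0 = 1, φ_1 = x, φ_2 = x^2.
G =
  [2, 0, 2/3]
  [0, 2/3, 0]
  [2/3, 0, 2/5],
b = (-26/5, -16/15, -58/35).
Solving gives a_0 = -96/35, a_1 = -8/5, a_2 = 3/7, so
  g(x) = 3*x^2/7 - 8*x/5 - 96/35.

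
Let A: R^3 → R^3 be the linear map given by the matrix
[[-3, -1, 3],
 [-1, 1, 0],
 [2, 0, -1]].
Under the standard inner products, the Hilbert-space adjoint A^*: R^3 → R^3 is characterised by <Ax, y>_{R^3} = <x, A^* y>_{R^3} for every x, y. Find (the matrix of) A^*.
A^* = A^T =
[[-3, -1, 2],
 [-1, 1, 0],
 [3, 0, -1]]

For real matrices with standard dot products, the defining identity <Ax, y> = <x, A^* y> gives (Ax)^T y = x^T (A^*) y, i.e. x^T A^T y = x^T (A^*) y. Since this holds for all x, y, we must have A^* = A^T. Therefore
A^* =
[[-3, -1, 2],
 [-1, 1, 0],
 [3, 0, -1]].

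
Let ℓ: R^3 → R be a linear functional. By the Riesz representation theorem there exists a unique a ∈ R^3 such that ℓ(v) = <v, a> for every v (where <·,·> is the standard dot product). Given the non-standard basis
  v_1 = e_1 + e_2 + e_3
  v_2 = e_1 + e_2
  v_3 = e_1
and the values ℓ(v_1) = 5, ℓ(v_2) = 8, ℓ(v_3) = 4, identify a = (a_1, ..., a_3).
a = (4, 4, -3)

Write a = (a_1, ..., a_3) in the standard basis. For each basis vector v_i, ℓ(v_i) = <v_i, a> is a linear equation in the a_j's. Collect the n equations into a matrix system V a = ℓ, where row i of V is v_i (expressed in the standard basis). Since V is invertible (lower-triangular with 1s on the diagonal, up to permutation), solve by back-substitution:
  V =
[[1, 1, 1],
 [1, 1, 0],
 [1, 0, 0]]
  V a = (5, 8, 4)
Solving gives a = (4, 4, -3).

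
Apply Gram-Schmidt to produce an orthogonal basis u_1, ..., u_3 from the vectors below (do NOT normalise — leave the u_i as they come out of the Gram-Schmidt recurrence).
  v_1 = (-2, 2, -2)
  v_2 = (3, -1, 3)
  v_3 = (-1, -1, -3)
Orthogonal basis:
  u_1 = (-2, 2, -2)
  u_2 = (2/3, 4/3, 2/3)
  u_3 = (1, 0, -1)

Apply the Gram-Schmidt recurrence
  u_1 = v_1
  u_i = v_i − Σ_{j<i} ((v_i · u_j) / (u_j · u_j)) · u_j.

Step by step this gives:
  u_1 = (-2, 2, -2)
  u_2 = (2/3, 4/3, 2/3)
  u_3 = (1, 0, -1)

Orthogonality check:
  u_2 · u_1 = 0 (should be 0)
  u_3 · u_1 = 0 (should be 0)
  u_3 · u_2 = 0 (should be 0)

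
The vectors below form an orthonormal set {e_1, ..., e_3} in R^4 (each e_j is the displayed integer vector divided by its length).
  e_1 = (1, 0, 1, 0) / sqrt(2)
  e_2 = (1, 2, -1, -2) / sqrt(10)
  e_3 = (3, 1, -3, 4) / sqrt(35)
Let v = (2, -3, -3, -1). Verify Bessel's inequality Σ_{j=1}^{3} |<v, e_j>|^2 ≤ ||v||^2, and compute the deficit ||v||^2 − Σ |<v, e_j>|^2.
Σ |<v, e_j>|^2 = 17/7; ||v||^2 = 23; deficit = 144/7

Write each e_j = u_j / sqrt(<u_j, u_j>) where u_j is the displayed integer vector. Then <v, e_j> = <v, u_j> / sqrt(<u_j, u_j>), so |<v, e_j>|^2 = <v, u_j>^2 / <u_j, u_j>.
Coefficients: <v, e_1> = -1/sqrt(2), <v, e_2> = 1/sqrt(10), <v, e_3> = 8/sqrt(35).
Square and sum: Σ |<v, e_j>|^2 = 17/7.
Compute ||v||^2 = v·v = 23.
Deficit = 23 − 17/7 = 144/7 ≥ 0, confirming Bessel's inequality. (The deficit equals ||v − Σ <v,e_j> e_j||^2, the squared distance from v to span{e_j}.)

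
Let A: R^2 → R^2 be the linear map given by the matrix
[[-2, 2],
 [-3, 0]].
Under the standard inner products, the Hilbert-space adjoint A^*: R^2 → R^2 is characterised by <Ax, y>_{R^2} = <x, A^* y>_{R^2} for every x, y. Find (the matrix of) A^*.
A^* = A^T =
[[-2, -3],
 [2, 0]]

For real matrices with standard dot products, the defining identity <Ax, y> = <x, A^* y> gives (Ax)^T y = x^T (A^*) y, i.e. x^T A^T y = x^T (A^*) y. Since this holds for all x, y, we must have A^* = A^T. Therefore
A^* =
[[-2, -3],
 [2, 0]].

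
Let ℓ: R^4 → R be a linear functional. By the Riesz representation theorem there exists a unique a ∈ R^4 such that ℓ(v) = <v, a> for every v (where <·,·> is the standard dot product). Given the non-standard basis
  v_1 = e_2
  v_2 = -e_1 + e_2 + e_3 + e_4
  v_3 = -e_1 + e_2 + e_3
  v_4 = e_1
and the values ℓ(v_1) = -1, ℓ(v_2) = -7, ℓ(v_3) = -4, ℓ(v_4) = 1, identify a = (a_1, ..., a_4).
a = (1, -1, -2, -3)

Write a = (a_1, ..., a_4) in the standard basis. For each basis vector v_i, ℓ(v_i) = <v_i, a> is a linear equation in the a_j's. Collect the n equations into a matrix system V a = ℓ, where row i of V is v_i (expressed in the standard basis). Since V is invertible (lower-triangular with 1s on the diagonal, up to permutation), solve by back-substitution:
  V =
[[0, 1, 0, 0],
 [-1, 1, 1, 1],
 [-1, 1, 1, 0],
 [1, 0, 0, 0]]
  V a = (-1, -7, -4, 1)
Solving gives a = (1, -1, -2, -3).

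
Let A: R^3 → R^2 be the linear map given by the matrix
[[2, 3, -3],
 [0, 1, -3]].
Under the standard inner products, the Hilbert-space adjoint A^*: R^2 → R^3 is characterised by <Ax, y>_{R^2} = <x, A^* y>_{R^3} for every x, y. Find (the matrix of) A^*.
A^* = A^T =
[[2, 0],
 [3, 1],
 [-3, -3]]

For real matrices with standard dot products, the defining identity <Ax, y> = <x, A^* y> gives (Ax)^T y = x^T (A^*) y, i.e. x^T A^T y = x^T (A^*) y. Since this holds for all x, y, we must have A^* = A^T. Therefore
A^* =
[[2, 0],
 [3, 1],
 [-3, -3]].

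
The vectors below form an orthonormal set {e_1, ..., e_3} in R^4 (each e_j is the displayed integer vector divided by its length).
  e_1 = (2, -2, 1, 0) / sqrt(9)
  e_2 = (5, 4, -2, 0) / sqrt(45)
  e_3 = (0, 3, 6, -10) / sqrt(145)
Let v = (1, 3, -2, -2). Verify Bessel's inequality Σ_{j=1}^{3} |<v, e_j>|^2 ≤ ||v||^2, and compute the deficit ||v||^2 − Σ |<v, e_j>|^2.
Σ |<v, e_j>|^2 = 458/29; ||v||^2 = 18; deficit = 64/29

Write each e_j = u_j / sqrt(<u_j, u_j>) where u_j is the displayed integer vector. Then <v, e_j> = <v, u_j> / sqrt(<u_j, u_j>), so |<v, e_j>|^2 = <v, u_j>^2 / <u_j, u_j>.
Coefficients: <v, e_1> = -6/sqrt(9), <v, e_2> = 21/sqrt(45), <v, e_3> = 17/sqrt(145).
Square and sum: Σ |<v, e_j>|^2 = 458/29.
Compute ||v||^2 = v·v = 18.
Deficit = 18 − 458/29 = 64/29 ≥ 0, confirming Bessel's inequality. (The deficit equals ||v − Σ <v,e_j> e_j||^2, the squared distance from v to span{e_j}.)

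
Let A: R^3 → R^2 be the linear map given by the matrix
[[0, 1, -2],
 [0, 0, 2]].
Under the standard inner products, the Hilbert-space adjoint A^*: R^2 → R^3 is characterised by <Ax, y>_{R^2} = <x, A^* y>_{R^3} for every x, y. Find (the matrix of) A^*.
A^* = A^T =
[[0, 0],
 [1, 0],
 [-2, 2]]

For real matrices with standard dot products, the defining identity <Ax, y> = <x, A^* y> gives (Ax)^T y = x^T (A^*) y, i.e. x^T A^T y = x^T (A^*) y. Since this holds for all x, y, we must have A^* = A^T. Therefore
A^* =
[[0, 0],
 [1, 0],
 [-2, 2]].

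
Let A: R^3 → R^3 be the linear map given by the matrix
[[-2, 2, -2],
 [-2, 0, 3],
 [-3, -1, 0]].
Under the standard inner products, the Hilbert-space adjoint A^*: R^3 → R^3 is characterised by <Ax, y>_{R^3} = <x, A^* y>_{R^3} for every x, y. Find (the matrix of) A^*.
A^* = A^T =
[[-2, -2, -3],
 [2, 0, -1],
 [-2, 3, 0]]

For real matrices with standard dot products, the defining identity <Ax, y> = <x, A^* y> gives (Ax)^T y = x^T (A^*) y, i.e. x^T A^T y = x^T (A^*) y. Since this holds for all x, y, we must have A^* = A^T. Therefore
A^* =
[[-2, -2, -3],
 [2, 0, -1],
 [-2, 3, 0]].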